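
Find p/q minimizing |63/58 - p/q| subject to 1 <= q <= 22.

Expand x = 63/58 as a continued fraction with the Euclidean algorithm:
  63 = 1*58 + 5, so a_0 = 1.
  58 = 11*5 + 3, so a_1 = 11.
  5 = 1*3 + 2, so a_2 = 1.
  3 = 1*2 + 1, so a_3 = 1.
  2 = 2*1 + 0, so a_4 = 2.
so x = [1; 11, 1, 1, 2].
Convergents (p_i = a_i*p_{i-1} + p_{i-2}, q_i = a_i*q_{i-1} + q_{i-2} with p_{-2}=0, p_{-1}=1, q_{-2}=1, q_{-1}=0), until the denominator exceeds 22:
  i=0: a_0=1, p_0 = 1*1 + 0 = 1, q_0 = 1*0 + 1 = 1.
  i=1: a_1=11, p_1 = 11*1 + 1 = 12, q_1 = 11*1 + 0 = 11.
  i=2: a_2=1, p_2 = 1*12 + 1 = 13, q_2 = 1*11 + 1 = 12.
  i=3: a_3=1, p_3 = 1*13 + 12 = 25, q_3 = 1*12 + 11 = 23.
q_3 = 23 > 22, so the last convergent with denominator <= 22 is p_2/q_2 = 13/12.
The closest fraction with denominator <= 22 is either p_2/q_2 or the intermediate fraction (k*p_2 + p_1)/(k*q_2 + q_1) with the largest k >= 1 whose denominator stays <= 22; these approach x as k grows, and every other convergent or intermediate fraction in range is farther away.
Largest k: floor((22 - q_1)/q_2) = floor((22 - 11)/12) = 0.
Since k = 0, no intermediate fraction beyond p_2/q_2 has denominator <= 22, so the convergent 13/12 is the closest (its error is |63*12 - 13*58|/(58*12) = 2/696).

13/12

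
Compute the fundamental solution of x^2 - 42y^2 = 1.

(x, y) = (13, 2)

First expand sqrt(42) as a continued fraction. With x_i = (sqrt(42) + m_i)/d_i and (m_0, d_0) = (0, 1): a_0 = floor(sqrt(42)) = 6, since 6^2 = 36 <= 42 < 49 = 7^2.
Iterate m_{i+1} = d_i*a_i - m_i, d_{i+1} = (42 - m_{i+1}^2)/d_i, a_{i+1} = floor((a_0 + m_{i+1})/d_{i+1}):
  m_1 = 1*6 - 0 = 6, d_1 = (42 - 6^2)/1 = 6/1 = 6, a_1 = floor((6 + 6)/6) = 2.
  m_2 = 6*2 - 6 = 6, d_2 = (42 - 6^2)/6 = 6/6 = 1, a_2 = floor((6 + 6)/1) = 12.
  m_3 = 1*12 - 6 = 6, d_3 = (42 - 6^2)/1 = 6/1 = 6: (m_3, d_3) = (m_1, d_1) = (6, 6), so from here the quotients repeat a_1, a_2; the period length is 2.
So sqrt(42) = [6; (2, 12)] with period length k = 2.
k is even, so the fundamental solution of x^2 - 42y^2 = 1 is (p_{k-1}, q_{k-1}) = (p_1, q_1); compute convergents through index 1.
Convergents (p_i = a_i*p_{i-1} + p_{i-2}, q_i = a_i*q_{i-1} + q_{i-2} with p_{-2}=0, p_{-1}=1, q_{-2}=1, q_{-1}=0):
  i=0: a_0=6, p_0 = 6*1 + 0 = 6, q_0 = 6*0 + 1 = 1.
  i=1: a_1=2, p_1 = 2*6 + 1 = 13, q_1 = 2*1 + 0 = 2.
Check: 13^2 - 42*2^2 = 169 - 168 = 1, so (x, y) = (13, 2) solves the equation, and by the theorem it is the least positive solution.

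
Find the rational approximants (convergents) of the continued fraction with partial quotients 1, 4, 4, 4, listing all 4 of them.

1/1, 5/4, 21/17, 89/72

Using the convergent recurrence p_i = a_i*p_{i-1} + p_{i-2}, q_i = a_i*q_{i-1} + q_{i-2} with p_{-2}=0, p_{-1}=1, q_{-2}=1, q_{-1}=0:
  i=0: a_0=1, p_0 = 1*1 + 0 = 1, q_0 = 1*0 + 1 = 1.
  i=1: a_1=4, p_1 = 4*1 + 1 = 5, q_1 = 4*1 + 0 = 4.
  i=2: a_2=4, p_2 = 4*5 + 1 = 21, q_2 = 4*4 + 1 = 17.
  i=3: a_3=4, p_3 = 4*21 + 5 = 89, q_3 = 4*17 + 4 = 72.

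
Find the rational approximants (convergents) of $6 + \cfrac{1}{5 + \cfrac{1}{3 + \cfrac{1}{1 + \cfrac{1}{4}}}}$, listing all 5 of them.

6/1, 31/5, 99/16, 130/21, 619/100

Using the convergent recurrence p_i = a_i*p_{i-1} + p_{i-2}, q_i = a_i*q_{i-1} + q_{i-2} with p_{-2}=0, p_{-1}=1, q_{-2}=1, q_{-1}=0:
  i=0: a_0=6, p_0 = 6*1 + 0 = 6, q_0 = 6*0 + 1 = 1.
  i=1: a_1=5, p_1 = 5*6 + 1 = 31, q_1 = 5*1 + 0 = 5.
  i=2: a_2=3, p_2 = 3*31 + 6 = 99, q_2 = 3*5 + 1 = 16.
  i=3: a_3=1, p_3 = 1*99 + 31 = 130, q_3 = 1*16 + 5 = 21.
  i=4: a_4=4, p_4 = 4*130 + 99 = 619, q_4 = 4*21 + 16 = 100.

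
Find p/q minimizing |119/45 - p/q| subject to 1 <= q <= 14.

Expand x = 119/45 as a continued fraction with the Euclidean algorithm:
  119 = 2*45 + 29, so a_0 = 2.
  45 = 1*29 + 16, so a_1 = 1.
  29 = 1*16 + 13, so a_2 = 1.
  16 = 1*13 + 3, so a_3 = 1.
  13 = 4*3 + 1, so a_4 = 4.
  3 = 3*1 + 0, so a_5 = 3.
so x = [2; 1, 1, 1, 4, 3].
Convergents (p_i = a_i*p_{i-1} + p_{i-2}, q_i = a_i*q_{i-1} + q_{i-2} with p_{-2}=0, p_{-1}=1, q_{-2}=1, q_{-1}=0), until the denominator exceeds 14:
  i=0: a_0=2, p_0 = 2*1 + 0 = 2, q_0 = 2*0 + 1 = 1.
  i=1: a_1=1, p_1 = 1*2 + 1 = 3, q_1 = 1*1 + 0 = 1.
  i=2: a_2=1, p_2 = 1*3 + 2 = 5, q_2 = 1*1 + 1 = 2.
  i=3: a_3=1, p_3 = 1*5 + 3 = 8, q_3 = 1*2 + 1 = 3.
  i=4: a_4=4, p_4 = 4*8 + 5 = 37, q_4 = 4*3 + 2 = 14.
  i=5: a_5=3, p_5 = 3*37 + 8 = 119, q_5 = 3*14 + 3 = 45.
q_5 = 45 > 14, so the last convergent with denominator <= 14 is p_4/q_4 = 37/14.
The closest fraction with denominator <= 14 is either p_4/q_4 or the intermediate fraction (k*p_4 + p_3)/(k*q_4 + q_3) with the largest k >= 1 whose denominator stays <= 14; these approach x as k grows, and every other convergent or intermediate fraction in range is farther away.
Largest k: floor((14 - q_3)/q_4) = floor((14 - 3)/14) = 0.
Since k = 0, no intermediate fraction beyond p_4/q_4 has denominator <= 14, so the convergent 37/14 is the closest (its error is |119*14 - 37*45|/(45*14) = 1/630).

37/14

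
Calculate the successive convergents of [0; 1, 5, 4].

Using the convergent recurrence p_i = a_i*p_{i-1} + p_{i-2}, q_i = a_i*q_{i-1} + q_{i-2} with p_{-2}=0, p_{-1}=1, q_{-2}=1, q_{-1}=0:
  i=0: a_0=0, p_0 = 0*1 + 0 = 0, q_0 = 0*0 + 1 = 1.
  i=1: a_1=1, p_1 = 1*0 + 1 = 1, q_1 = 1*1 + 0 = 1.
  i=2: a_2=5, p_2 = 5*1 + 0 = 5, q_2 = 5*1 + 1 = 6.
  i=3: a_3=4, p_3 = 4*5 + 1 = 21, q_3 = 4*6 + 1 = 25.

0/1, 1/1, 5/6, 21/25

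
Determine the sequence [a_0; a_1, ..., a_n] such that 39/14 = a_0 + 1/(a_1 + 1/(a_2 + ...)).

Run the Euclidean algorithm on 39 and 14; the successive quotients are the partial quotients a_0, a_1, ... (each step inverts the fractional part left over by the previous one):
  39 = 2*14 + 11, so a_0 = 2.
  14 = 1*11 + 3, so a_1 = 1.
  11 = 3*3 + 2, so a_2 = 3.
  3 = 1*2 + 1, so a_3 = 1.
  2 = 2*1 + 0, so a_4 = 2.
The remainder reaches 0 after 5 divisions, so the expansion has 5 partial quotients, read off in order.

[2; 1, 3, 1, 2]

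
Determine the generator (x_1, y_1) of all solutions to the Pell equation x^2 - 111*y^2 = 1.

First expand sqrt(111) as a continued fraction. With x_i = (sqrt(111) + m_i)/d_i and (m_0, d_0) = (0, 1): a_0 = floor(sqrt(111)) = 10, since 10^2 = 100 <= 111 < 121 = 11^2.
Iterate m_{i+1} = d_i*a_i - m_i, d_{i+1} = (111 - m_{i+1}^2)/d_i, a_{i+1} = floor((a_0 + m_{i+1})/d_{i+1}):
  m_1 = 1*10 - 0 = 10, d_1 = (111 - 10^2)/1 = 11/1 = 11, a_1 = floor((10 + 10)/11) = 1.
  m_2 = 11*1 - 10 = 1, d_2 = (111 - 1^2)/11 = 110/11 = 10, a_2 = floor((10 + 1)/10) = 1.
  m_3 = 10*1 - 1 = 9, d_3 = (111 - 9^2)/10 = 30/10 = 3, a_3 = floor((10 + 9)/3) = 6.
  m_4 = 3*6 - 9 = 9, d_4 = (111 - 9^2)/3 = 30/3 = 10, a_4 = floor((10 + 9)/10) = 1.
  m_5 = 10*1 - 9 = 1, d_5 = (111 - 1^2)/10 = 110/10 = 11, a_5 = floor((10 + 1)/11) = 1.
  m_6 = 11*1 - 1 = 10, d_6 = (111 - 10^2)/11 = 11/11 = 1, a_6 = floor((10 + 10)/1) = 20.
  m_7 = 1*20 - 10 = 10, d_7 = (111 - 10^2)/1 = 11/1 = 11: (m_7, d_7) = (m_1, d_1) = (10, 11), so from here the quotients repeat a_1, ..., a_6; the period length is 6.
So sqrt(111) = [10; (1, 1, 6, 1, 1, 20)] with period length k = 6.
k is even, so the fundamental solution of x^2 - 111y^2 = 1 is (p_{k-1}, q_{k-1}) = (p_5, q_5); compute convergents through index 5.
Convergents (p_i = a_i*p_{i-1} + p_{i-2}, q_i = a_i*q_{i-1} + q_{i-2} with p_{-2}=0, p_{-1}=1, q_{-2}=1, q_{-1}=0):
  i=0: a_0=10, p_0 = 10*1 + 0 = 10, q_0 = 10*0 + 1 = 1.
  i=1: a_1=1, p_1 = 1*10 + 1 = 11, q_1 = 1*1 + 0 = 1.
  i=2: a_2=1, p_2 = 1*11 + 10 = 21, q_2 = 1*1 + 1 = 2.
  i=3: a_3=6, p_3 = 6*21 + 11 = 137, q_3 = 6*2 + 1 = 13.
  i=4: a_4=1, p_4 = 1*137 + 21 = 158, q_4 = 1*13 + 2 = 15.
  i=5: a_5=1, p_5 = 1*158 + 137 = 295, q_5 = 1*15 + 13 = 28.
Check: 295^2 - 111*28^2 = 87025 - 87024 = 1, so (x, y) = (295, 28) solves the equation, and by the theorem it is the least positive solution.

(x, y) = (295, 28)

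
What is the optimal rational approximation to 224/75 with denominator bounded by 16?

3/1

Expand x = 224/75 as a continued fraction with the Euclidean algorithm:
  224 = 2*75 + 74, so a_0 = 2.
  75 = 1*74 + 1, so a_1 = 1.
  74 = 74*1 + 0, so a_2 = 74.
so x = [2; 1, 74].
Convergents (p_i = a_i*p_{i-1} + p_{i-2}, q_i = a_i*q_{i-1} + q_{i-2} with p_{-2}=0, p_{-1}=1, q_{-2}=1, q_{-1}=0), until the denominator exceeds 16:
  i=0: a_0=2, p_0 = 2*1 + 0 = 2, q_0 = 2*0 + 1 = 1.
  i=1: a_1=1, p_1 = 1*2 + 1 = 3, q_1 = 1*1 + 0 = 1.
  i=2: a_2=74, p_2 = 74*3 + 2 = 224, q_2 = 74*1 + 1 = 75.
q_2 = 75 > 16, so the last convergent with denominator <= 16 is p_1/q_1 = 3/1.
The closest fraction with denominator <= 16 is either p_1/q_1 or the intermediate fraction (k*p_1 + p_0)/(k*q_1 + q_0) with the largest k >= 1 whose denominator stays <= 16; these approach x as k grows, and every other convergent or intermediate fraction in range is farther away.
Largest k: floor((16 - q_0)/q_1) = floor((16 - 1)/1) = 15.
That gives (15*3 + 2)/(15*1 + 1) = 47/16.
Compare the errors: |x - 3/1| = |224*1 - 3*75|/(75*1) = 1/75, and |x - 47/16| = |224*16 - 47*75|/(75*16) = 59/1200.
Cross-multiplying, 1*1200 = 1200 < 4425 = 59*75, so 1/75 is smaller: the convergent 3/1 is closer to x than 47/16.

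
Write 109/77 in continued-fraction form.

[1; 2, 2, 2, 6]

Run the Euclidean algorithm on 109 and 77; the successive quotients are the partial quotients a_0, a_1, ... (each step inverts the fractional part left over by the previous one):
  109 = 1*77 + 32, so a_0 = 1.
  77 = 2*32 + 13, so a_1 = 2.
  32 = 2*13 + 6, so a_2 = 2.
  13 = 2*6 + 1, so a_3 = 2.
  6 = 6*1 + 0, so a_4 = 6.
The remainder reaches 0 after 5 divisions, so the expansion has 5 partial quotients, read off in order.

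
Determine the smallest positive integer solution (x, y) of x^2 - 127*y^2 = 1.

First expand sqrt(127) as a continued fraction. With x_i = (sqrt(127) + m_i)/d_i and (m_0, d_0) = (0, 1): a_0 = floor(sqrt(127)) = 11, since 11^2 = 121 <= 127 < 144 = 12^2.
Iterate m_{i+1} = d_i*a_i - m_i, d_{i+1} = (127 - m_{i+1}^2)/d_i, a_{i+1} = floor((a_0 + m_{i+1})/d_{i+1}):
  m_1 = 1*11 - 0 = 11, d_1 = (127 - 11^2)/1 = 6/1 = 6, a_1 = floor((11 + 11)/6) = 3.
  m_2 = 6*3 - 11 = 7, d_2 = (127 - 7^2)/6 = 78/6 = 13, a_2 = floor((11 + 7)/13) = 1.
  m_3 = 13*1 - 7 = 6, d_3 = (127 - 6^2)/13 = 91/13 = 7, a_3 = floor((11 + 6)/7) = 2.
  m_4 = 7*2 - 6 = 8, d_4 = (127 - 8^2)/7 = 63/7 = 9, a_4 = floor((11 + 8)/9) = 2.
  m_5 = 9*2 - 8 = 10, d_5 = (127 - 10^2)/9 = 27/9 = 3, a_5 = floor((11 + 10)/3) = 7.
  m_6 = 3*7 - 10 = 11, d_6 = (127 - 11^2)/3 = 6/3 = 2, a_6 = floor((11 + 11)/2) = 11.
  m_7 = 2*11 - 11 = 11, d_7 = (127 - 11^2)/2 = 6/2 = 3, a_7 = floor((11 + 11)/3) = 7.
  m_8 = 3*7 - 11 = 10, d_8 = (127 - 10^2)/3 = 27/3 = 9, a_8 = floor((11 + 10)/9) = 2.
  m_9 = 9*2 - 10 = 8, d_9 = (127 - 8^2)/9 = 63/9 = 7, a_9 = floor((11 + 8)/7) = 2.
  m_10 = 7*2 - 8 = 6, d_10 = (127 - 6^2)/7 = 91/7 = 13, a_10 = floor((11 + 6)/13) = 1.
  m_11 = 13*1 - 6 = 7, d_11 = (127 - 7^2)/13 = 78/13 = 6, a_11 = floor((11 + 7)/6) = 3.
  m_12 = 6*3 - 7 = 11, d_12 = (127 - 11^2)/6 = 6/6 = 1, a_12 = floor((11 + 11)/1) = 22.
  m_13 = 1*22 - 11 = 11, d_13 = (127 - 11^2)/1 = 6/1 = 6: (m_13, d_13) = (m_1, d_1) = (11, 6), so from here the quotients repeat a_1, ..., a_12; the period length is 12.
So sqrt(127) = [11; (3, 1, 2, 2, 7, 11, 7, 2, 2, 1, 3, 22)] with period length k = 12.
k is even, so the fundamental solution of x^2 - 127y^2 = 1 is (p_{k-1}, q_{k-1}) = (p_11, q_11); compute convergents through index 11.
Convergents (p_i = a_i*p_{i-1} + p_{i-2}, q_i = a_i*q_{i-1} + q_{i-2} with p_{-2}=0, p_{-1}=1, q_{-2}=1, q_{-1}=0):
  i=0: a_0=11, p_0 = 11*1 + 0 = 11, q_0 = 11*0 + 1 = 1.
  i=1: a_1=3, p_1 = 3*11 + 1 = 34, q_1 = 3*1 + 0 = 3.
  i=2: a_2=1, p_2 = 1*34 + 11 = 45, q_2 = 1*3 + 1 = 4.
  i=3: a_3=2, p_3 = 2*45 + 34 = 124, q_3 = 2*4 + 3 = 11.
  i=4: a_4=2, p_4 = 2*124 + 45 = 293, q_4 = 2*11 + 4 = 26.
  i=5: a_5=7, p_5 = 7*293 + 124 = 2175, q_5 = 7*26 + 11 = 193.
  i=6: a_6=11, p_6 = 11*2175 + 293 = 24218, q_6 = 11*193 + 26 = 2149.
  i=7: a_7=7, p_7 = 7*24218 + 2175 = 171701, q_7 = 7*2149 + 193 = 15236.
  i=8: a_8=2, p_8 = 2*171701 + 24218 = 367620, q_8 = 2*15236 + 2149 = 32621.
  i=9: a_9=2, p_9 = 2*367620 + 171701 = 906941, q_9 = 2*32621 + 15236 = 80478.
  i=10: a_10=1, p_10 = 1*906941 + 367620 = 1274561, q_10 = 1*80478 + 32621 = 113099.
  i=11: a_11=3, p_11 = 3*1274561 + 906941 = 4730624, q_11 = 3*113099 + 80478 = 419775.
Check: 4730624^2 - 127*419775^2 = 22378803429376 - 22378803429375 = 1, so (x, y) = (4730624, 419775) solves the equation, and by the theorem it is the least positive solution.

(x, y) = (4730624, 419775)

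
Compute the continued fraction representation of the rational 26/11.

[2; 2, 1, 3]

Run the Euclidean algorithm on 26 and 11; the successive quotients are the partial quotients a_0, a_1, ... (each step inverts the fractional part left over by the previous one):
  26 = 2*11 + 4, so a_0 = 2.
  11 = 2*4 + 3, so a_1 = 2.
  4 = 1*3 + 1, so a_2 = 1.
  3 = 3*1 + 0, so a_3 = 3.
The remainder reaches 0 after 4 divisions, so the expansion has 4 partial quotients, read off in order.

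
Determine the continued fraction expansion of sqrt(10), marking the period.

[3; (6)]

Write x_i = (sqrt(10) + m_i)/d_i with (m_0, d_0) = (0, 1). a_0 = floor(sqrt(10)) = 3, since 3^2 = 9 <= 10 < 16 = 4^2.
Iterate m_{i+1} = d_i*a_i - m_i, d_{i+1} = (10 - m_{i+1}^2)/d_i, a_{i+1} = floor((a_0 + m_{i+1})/d_{i+1}):
  m_1 = 1*3 - 0 = 3, d_1 = (10 - 3^2)/1 = 1/1 = 1, a_1 = floor((3 + 3)/1) = 6.
  m_2 = 1*6 - 3 = 3, d_2 = (10 - 3^2)/1 = 1/1 = 1: (m_2, d_2) = (m_1, d_1) = (3, 1), so from here the quotient a_1 repeats; the period length is 1.
Hence the expansion of sqrt(10) is a_0 = 3 followed by the repeating block 6 (period 1).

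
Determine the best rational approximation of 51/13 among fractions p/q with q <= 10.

Expand x = 51/13 as a continued fraction with the Euclidean algorithm:
  51 = 3*13 + 12, so a_0 = 3.
  13 = 1*12 + 1, so a_1 = 1.
  12 = 12*1 + 0, so a_2 = 12.
so x = [3; 1, 12].
Convergents (p_i = a_i*p_{i-1} + p_{i-2}, q_i = a_i*q_{i-1} + q_{i-2} with p_{-2}=0, p_{-1}=1, q_{-2}=1, q_{-1}=0), until the denominator exceeds 10:
  i=0: a_0=3, p_0 = 3*1 + 0 = 3, q_0 = 3*0 + 1 = 1.
  i=1: a_1=1, p_1 = 1*3 + 1 = 4, q_1 = 1*1 + 0 = 1.
  i=2: a_2=12, p_2 = 12*4 + 3 = 51, q_2 = 12*1 + 1 = 13.
q_2 = 13 > 10, so the last convergent with denominator <= 10 is p_1/q_1 = 4/1.
The closest fraction with denominator <= 10 is either p_1/q_1 or the intermediate fraction (k*p_1 + p_0)/(k*q_1 + q_0) with the largest k >= 1 whose denominator stays <= 10; these approach x as k grows, and every other convergent or intermediate fraction in range is farther away.
Largest k: floor((10 - q_0)/q_1) = floor((10 - 1)/1) = 9.
That gives (9*4 + 3)/(9*1 + 1) = 39/10.
Compare the errors: |x - 4/1| = |51*1 - 4*13|/(13*1) = 1/13, and |x - 39/10| = |51*10 - 39*13|/(13*10) = 3/130.
Cross-multiplying, 3*13 = 39 < 130 = 1*130, so 3/130 is smaller: the intermediate fraction 39/10 is closer to x than 4/1.

39/10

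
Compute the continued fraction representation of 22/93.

Run the Euclidean algorithm on 22 and 93; the successive quotients are the partial quotients a_0, a_1, ... (each step inverts the fractional part left over by the previous one):
  22 = 0*93 + 22, so a_0 = 0.
  93 = 4*22 + 5, so a_1 = 4.
  22 = 4*5 + 2, so a_2 = 4.
  5 = 2*2 + 1, so a_3 = 2.
  2 = 2*1 + 0, so a_4 = 2.
The remainder reaches 0 after 5 divisions, so the expansion has 5 partial quotients, read off in order.

[0; 4, 4, 2, 2]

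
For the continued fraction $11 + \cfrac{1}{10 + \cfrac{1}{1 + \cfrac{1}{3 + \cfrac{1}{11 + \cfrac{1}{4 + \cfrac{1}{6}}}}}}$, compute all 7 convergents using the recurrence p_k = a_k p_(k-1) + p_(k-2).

11/1, 111/10, 122/11, 477/43, 5369/484, 21953/1979, 137087/12358

Using the convergent recurrence p_i = a_i*p_{i-1} + p_{i-2}, q_i = a_i*q_{i-1} + q_{i-2} with p_{-2}=0, p_{-1}=1, q_{-2}=1, q_{-1}=0:
  i=0: a_0=11, p_0 = 11*1 + 0 = 11, q_0 = 11*0 + 1 = 1.
  i=1: a_1=10, p_1 = 10*11 + 1 = 111, q_1 = 10*1 + 0 = 10.
  i=2: a_2=1, p_2 = 1*111 + 11 = 122, q_2 = 1*10 + 1 = 11.
  i=3: a_3=3, p_3 = 3*122 + 111 = 477, q_3 = 3*11 + 10 = 43.
  i=4: a_4=11, p_4 = 11*477 + 122 = 5369, q_4 = 11*43 + 11 = 484.
  i=5: a_5=4, p_5 = 4*5369 + 477 = 21953, q_5 = 4*484 + 43 = 1979.
  i=6: a_6=6, p_6 = 6*21953 + 5369 = 137087, q_6 = 6*1979 + 484 = 12358.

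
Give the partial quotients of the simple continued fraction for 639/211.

[3; 35, 6]

Run the Euclidean algorithm on 639 and 211; the successive quotients are the partial quotients a_0, a_1, ... (each step inverts the fractional part left over by the previous one):
  639 = 3*211 + 6, so a_0 = 3.
  211 = 35*6 + 1, so a_1 = 35.
  6 = 6*1 + 0, so a_2 = 6.
The remainder reaches 0 after 3 divisions, so the expansion has 3 partial quotients, read off in order.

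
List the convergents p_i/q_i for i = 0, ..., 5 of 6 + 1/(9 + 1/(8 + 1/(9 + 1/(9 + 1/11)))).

6/1, 55/9, 446/73, 4069/666, 37067/6067, 411806/67403

Using the convergent recurrence p_i = a_i*p_{i-1} + p_{i-2}, q_i = a_i*q_{i-1} + q_{i-2} with p_{-2}=0, p_{-1}=1, q_{-2}=1, q_{-1}=0:
  i=0: a_0=6, p_0 = 6*1 + 0 = 6, q_0 = 6*0 + 1 = 1.
  i=1: a_1=9, p_1 = 9*6 + 1 = 55, q_1 = 9*1 + 0 = 9.
  i=2: a_2=8, p_2 = 8*55 + 6 = 446, q_2 = 8*9 + 1 = 73.
  i=3: a_3=9, p_3 = 9*446 + 55 = 4069, q_3 = 9*73 + 9 = 666.
  i=4: a_4=9, p_4 = 9*4069 + 446 = 37067, q_4 = 9*666 + 73 = 6067.
  i=5: a_5=11, p_5 = 11*37067 + 4069 = 411806, q_5 = 11*6067 + 666 = 67403.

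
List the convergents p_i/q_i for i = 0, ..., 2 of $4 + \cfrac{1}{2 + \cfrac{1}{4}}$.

Using the convergent recurrence p_i = a_i*p_{i-1} + p_{i-2}, q_i = a_i*q_{i-1} + q_{i-2} with p_{-2}=0, p_{-1}=1, q_{-2}=1, q_{-1}=0:
  i=0: a_0=4, p_0 = 4*1 + 0 = 4, q_0 = 4*0 + 1 = 1.
  i=1: a_1=2, p_1 = 2*4 + 1 = 9, q_1 = 2*1 + 0 = 2.
  i=2: a_2=4, p_2 = 4*9 + 4 = 40, q_2 = 4*2 + 1 = 9.

4/1, 9/2, 40/9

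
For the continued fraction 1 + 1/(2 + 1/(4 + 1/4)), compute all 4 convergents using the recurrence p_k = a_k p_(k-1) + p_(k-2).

1/1, 3/2, 13/9, 55/38

Using the convergent recurrence p_i = a_i*p_{i-1} + p_{i-2}, q_i = a_i*q_{i-1} + q_{i-2} with p_{-2}=0, p_{-1}=1, q_{-2}=1, q_{-1}=0:
  i=0: a_0=1, p_0 = 1*1 + 0 = 1, q_0 = 1*0 + 1 = 1.
  i=1: a_1=2, p_1 = 2*1 + 1 = 3, q_1 = 2*1 + 0 = 2.
  i=2: a_2=4, p_2 = 4*3 + 1 = 13, q_2 = 4*2 + 1 = 9.
  i=3: a_3=4, p_3 = 4*13 + 3 = 55, q_3 = 4*9 + 2 = 38.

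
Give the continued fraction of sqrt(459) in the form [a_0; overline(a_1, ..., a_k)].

[21; overline(2, 2, 1, 4, 21, 4, 1, 2, 2, 42)]

Write x_i = (sqrt(459) + m_i)/d_i with (m_0, d_0) = (0, 1). a_0 = floor(sqrt(459)) = 21, since 21^2 = 441 <= 459 < 484 = 22^2.
Iterate m_{i+1} = d_i*a_i - m_i, d_{i+1} = (459 - m_{i+1}^2)/d_i, a_{i+1} = floor((a_0 + m_{i+1})/d_{i+1}):
  m_1 = 1*21 - 0 = 21, d_1 = (459 - 21^2)/1 = 18/1 = 18, a_1 = floor((21 + 21)/18) = 2.
  m_2 = 18*2 - 21 = 15, d_2 = (459 - 15^2)/18 = 234/18 = 13, a_2 = floor((21 + 15)/13) = 2.
  m_3 = 13*2 - 15 = 11, d_3 = (459 - 11^2)/13 = 338/13 = 26, a_3 = floor((21 + 11)/26) = 1.
  m_4 = 26*1 - 11 = 15, d_4 = (459 - 15^2)/26 = 234/26 = 9, a_4 = floor((21 + 15)/9) = 4.
  m_5 = 9*4 - 15 = 21, d_5 = (459 - 21^2)/9 = 18/9 = 2, a_5 = floor((21 + 21)/2) = 21.
  m_6 = 2*21 - 21 = 21, d_6 = (459 - 21^2)/2 = 18/2 = 9, a_6 = floor((21 + 21)/9) = 4.
  m_7 = 9*4 - 21 = 15, d_7 = (459 - 15^2)/9 = 234/9 = 26, a_7 = floor((21 + 15)/26) = 1.
  m_8 = 26*1 - 15 = 11, d_8 = (459 - 11^2)/26 = 338/26 = 13, a_8 = floor((21 + 11)/13) = 2.
  m_9 = 13*2 - 11 = 15, d_9 = (459 - 15^2)/13 = 234/13 = 18, a_9 = floor((21 + 15)/18) = 2.
  m_10 = 18*2 - 15 = 21, d_10 = (459 - 21^2)/18 = 18/18 = 1, a_10 = floor((21 + 21)/1) = 42.
  m_11 = 1*42 - 21 = 21, d_11 = (459 - 21^2)/1 = 18/1 = 18: (m_11, d_11) = (m_1, d_1) = (21, 18), so from here the quotients repeat a_1, ..., a_10; the period length is 10.
Hence the expansion of sqrt(459) is a_0 = 21 followed by the repeating block 2, 2, 1, 4, 21, 4, 1, 2, 2, 42 (period 10).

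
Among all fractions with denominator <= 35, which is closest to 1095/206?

Expand x = 1095/206 as a continued fraction with the Euclidean algorithm:
  1095 = 5*206 + 65, so a_0 = 5.
  206 = 3*65 + 11, so a_1 = 3.
  65 = 5*11 + 10, so a_2 = 5.
  11 = 1*10 + 1, so a_3 = 1.
  10 = 10*1 + 0, so a_4 = 10.
so x = [5; 3, 5, 1, 10].
Convergents (p_i = a_i*p_{i-1} + p_{i-2}, q_i = a_i*q_{i-1} + q_{i-2} with p_{-2}=0, p_{-1}=1, q_{-2}=1, q_{-1}=0), until the denominator exceeds 35:
  i=0: a_0=5, p_0 = 5*1 + 0 = 5, q_0 = 5*0 + 1 = 1.
  i=1: a_1=3, p_1 = 3*5 + 1 = 16, q_1 = 3*1 + 0 = 3.
  i=2: a_2=5, p_2 = 5*16 + 5 = 85, q_2 = 5*3 + 1 = 16.
  i=3: a_3=1, p_3 = 1*85 + 16 = 101, q_3 = 1*16 + 3 = 19.
  i=4: a_4=10, p_4 = 10*101 + 85 = 1095, q_4 = 10*19 + 16 = 206.
q_4 = 206 > 35, so the last convergent with denominator <= 35 is p_3/q_3 = 101/19.
The closest fraction with denominator <= 35 is either p_3/q_3 or the intermediate fraction (k*p_3 + p_2)/(k*q_3 + q_2) with the largest k >= 1 whose denominator stays <= 35; these approach x as k grows, and every other convergent or intermediate fraction in range is farther away.
Largest k: floor((35 - q_2)/q_3) = floor((35 - 16)/19) = 1.
That gives (1*101 + 85)/(1*19 + 16) = 186/35.
Compare the errors: |x - 101/19| = |1095*19 - 101*206|/(206*19) = 1/3914, and |x - 186/35| = |1095*35 - 186*206|/(206*35) = 9/7210.
Cross-multiplying, 1*7210 = 7210 < 35226 = 9*3914, so 1/3914 is smaller: the convergent 101/19 is closer to x than 186/35.

101/19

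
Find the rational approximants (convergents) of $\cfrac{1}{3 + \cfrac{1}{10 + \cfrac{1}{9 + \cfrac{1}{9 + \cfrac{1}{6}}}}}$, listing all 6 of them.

Using the convergent recurrence p_i = a_i*p_{i-1} + p_{i-2}, q_i = a_i*q_{i-1} + q_{i-2} with p_{-2}=0, p_{-1}=1, q_{-2}=1, q_{-1}=0:
  i=0: a_0=0, p_0 = 0*1 + 0 = 0, q_0 = 0*0 + 1 = 1.
  i=1: a_1=3, p_1 = 3*0 + 1 = 1, q_1 = 3*1 + 0 = 3.
  i=2: a_2=10, p_2 = 10*1 + 0 = 10, q_2 = 10*3 + 1 = 31.
  i=3: a_3=9, p_3 = 9*10 + 1 = 91, q_3 = 9*31 + 3 = 282.
  i=4: a_4=9, p_4 = 9*91 + 10 = 829, q_4 = 9*282 + 31 = 2569.
  i=5: a_5=6, p_5 = 6*829 + 91 = 5065, q_5 = 6*2569 + 282 = 15696.

0/1, 1/3, 10/31, 91/282, 829/2569, 5065/15696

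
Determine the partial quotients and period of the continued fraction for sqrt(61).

[7; (1, 4, 3, 1, 2, 2, 1, 3, 4, 1, 14)]

Write x_i = (sqrt(61) + m_i)/d_i with (m_0, d_0) = (0, 1). a_0 = floor(sqrt(61)) = 7, since 7^2 = 49 <= 61 < 64 = 8^2.
Iterate m_{i+1} = d_i*a_i - m_i, d_{i+1} = (61 - m_{i+1}^2)/d_i, a_{i+1} = floor((a_0 + m_{i+1})/d_{i+1}):
  m_1 = 1*7 - 0 = 7, d_1 = (61 - 7^2)/1 = 12/1 = 12, a_1 = floor((7 + 7)/12) = 1.
  m_2 = 12*1 - 7 = 5, d_2 = (61 - 5^2)/12 = 36/12 = 3, a_2 = floor((7 + 5)/3) = 4.
  m_3 = 3*4 - 5 = 7, d_3 = (61 - 7^2)/3 = 12/3 = 4, a_3 = floor((7 + 7)/4) = 3.
  m_4 = 4*3 - 7 = 5, d_4 = (61 - 5^2)/4 = 36/4 = 9, a_4 = floor((7 + 5)/9) = 1.
  m_5 = 9*1 - 5 = 4, d_5 = (61 - 4^2)/9 = 45/9 = 5, a_5 = floor((7 + 4)/5) = 2.
  m_6 = 5*2 - 4 = 6, d_6 = (61 - 6^2)/5 = 25/5 = 5, a_6 = floor((7 + 6)/5) = 2.
  m_7 = 5*2 - 6 = 4, d_7 = (61 - 4^2)/5 = 45/5 = 9, a_7 = floor((7 + 4)/9) = 1.
  m_8 = 9*1 - 4 = 5, d_8 = (61 - 5^2)/9 = 36/9 = 4, a_8 = floor((7 + 5)/4) = 3.
  m_9 = 4*3 - 5 = 7, d_9 = (61 - 7^2)/4 = 12/4 = 3, a_9 = floor((7 + 7)/3) = 4.
  m_10 = 3*4 - 7 = 5, d_10 = (61 - 5^2)/3 = 36/3 = 12, a_10 = floor((7 + 5)/12) = 1.
  m_11 = 12*1 - 5 = 7, d_11 = (61 - 7^2)/12 = 12/12 = 1, a_11 = floor((7 + 7)/1) = 14.
  m_12 = 1*14 - 7 = 7, d_12 = (61 - 7^2)/1 = 12/1 = 12: (m_12, d_12) = (m_1, d_1) = (7, 12), so from here the quotients repeat a_1, ..., a_11; the period length is 11.
Hence the expansion of sqrt(61) is a_0 = 7 followed by the repeating block 1, 4, 3, 1, 2, 2, 1, 3, 4, 1, 14 (period 11).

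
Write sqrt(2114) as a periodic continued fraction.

[45; (1, 44, 1, 90)]

Write x_i = (sqrt(2114) + m_i)/d_i with (m_0, d_0) = (0, 1). a_0 = floor(sqrt(2114)) = 45, since 45^2 = 2025 <= 2114 < 2116 = 46^2.
Iterate m_{i+1} = d_i*a_i - m_i, d_{i+1} = (2114 - m_{i+1}^2)/d_i, a_{i+1} = floor((a_0 + m_{i+1})/d_{i+1}):
  m_1 = 1*45 - 0 = 45, d_1 = (2114 - 45^2)/1 = 89/1 = 89, a_1 = floor((45 + 45)/89) = 1.
  m_2 = 89*1 - 45 = 44, d_2 = (2114 - 44^2)/89 = 178/89 = 2, a_2 = floor((45 + 44)/2) = 44.
  m_3 = 2*44 - 44 = 44, d_3 = (2114 - 44^2)/2 = 178/2 = 89, a_3 = floor((45 + 44)/89) = 1.
  m_4 = 89*1 - 44 = 45, d_4 = (2114 - 45^2)/89 = 89/89 = 1, a_4 = floor((45 + 45)/1) = 90.
  m_5 = 1*90 - 45 = 45, d_5 = (2114 - 45^2)/1 = 89/1 = 89: (m_5, d_5) = (m_1, d_1) = (45, 89), so from here the quotients repeat a_1, ..., a_4; the period length is 4.
Hence the expansion of sqrt(2114) is a_0 = 45 followed by the repeating block 1, 44, 1, 90 (period 4).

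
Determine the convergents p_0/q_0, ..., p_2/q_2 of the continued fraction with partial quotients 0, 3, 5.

0/1, 1/3, 5/16

Using the convergent recurrence p_i = a_i*p_{i-1} + p_{i-2}, q_i = a_i*q_{i-1} + q_{i-2} with p_{-2}=0, p_{-1}=1, q_{-2}=1, q_{-1}=0:
  i=0: a_0=0, p_0 = 0*1 + 0 = 0, q_0 = 0*0 + 1 = 1.
  i=1: a_1=3, p_1 = 3*0 + 1 = 1, q_1 = 3*1 + 0 = 3.
  i=2: a_2=5, p_2 = 5*1 + 0 = 5, q_2 = 5*3 + 1 = 16.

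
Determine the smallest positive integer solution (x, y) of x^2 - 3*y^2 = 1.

First expand sqrt(3) as a continued fraction. With x_i = (sqrt(3) + m_i)/d_i and (m_0, d_0) = (0, 1): a_0 = floor(sqrt(3)) = 1, since 1^2 = 1 <= 3 < 4 = 2^2.
Iterate m_{i+1} = d_i*a_i - m_i, d_{i+1} = (3 - m_{i+1}^2)/d_i, a_{i+1} = floor((a_0 + m_{i+1})/d_{i+1}):
  m_1 = 1*1 - 0 = 1, d_1 = (3 - 1^2)/1 = 2/1 = 2, a_1 = floor((1 + 1)/2) = 1.
  m_2 = 2*1 - 1 = 1, d_2 = (3 - 1^2)/2 = 2/2 = 1, a_2 = floor((1 + 1)/1) = 2.
  m_3 = 1*2 - 1 = 1, d_3 = (3 - 1^2)/1 = 2/1 = 2: (m_3, d_3) = (m_1, d_1) = (1, 2), so from here the quotients repeat a_1, a_2; the period length is 2.
So sqrt(3) = [1; (1, 2)] with period length k = 2.
k is even, so the fundamental solution of x^2 - 3y^2 = 1 is (p_{k-1}, q_{k-1}) = (p_1, q_1); compute convergents through index 1.
Convergents (p_i = a_i*p_{i-1} + p_{i-2}, q_i = a_i*q_{i-1} + q_{i-2} with p_{-2}=0, p_{-1}=1, q_{-2}=1, q_{-1}=0):
  i=0: a_0=1, p_0 = 1*1 + 0 = 1, q_0 = 1*0 + 1 = 1.
  i=1: a_1=1, p_1 = 1*1 + 1 = 2, q_1 = 1*1 + 0 = 1.
Check: 2^2 - 3*1^2 = 4 - 3 = 1, so (x, y) = (2, 1) solves the equation, and by the theorem it is the least positive solution.

(x, y) = (2, 1)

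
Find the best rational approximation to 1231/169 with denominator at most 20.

51/7

Expand x = 1231/169 as a continued fraction with the Euclidean algorithm:
  1231 = 7*169 + 48, so a_0 = 7.
  169 = 3*48 + 25, so a_1 = 3.
  48 = 1*25 + 23, so a_2 = 1.
  25 = 1*23 + 2, so a_3 = 1.
  23 = 11*2 + 1, so a_4 = 11.
  2 = 2*1 + 0, so a_5 = 2.
so x = [7; 3, 1, 1, 11, 2].
Convergents (p_i = a_i*p_{i-1} + p_{i-2}, q_i = a_i*q_{i-1} + q_{i-2} with p_{-2}=0, p_{-1}=1, q_{-2}=1, q_{-1}=0), until the denominator exceeds 20:
  i=0: a_0=7, p_0 = 7*1 + 0 = 7, q_0 = 7*0 + 1 = 1.
  i=1: a_1=3, p_1 = 3*7 + 1 = 22, q_1 = 3*1 + 0 = 3.
  i=2: a_2=1, p_2 = 1*22 + 7 = 29, q_2 = 1*3 + 1 = 4.
  i=3: a_3=1, p_3 = 1*29 + 22 = 51, q_3 = 1*4 + 3 = 7.
  i=4: a_4=11, p_4 = 11*51 + 29 = 590, q_4 = 11*7 + 4 = 81.
q_4 = 81 > 20, so the last convergent with denominator <= 20 is p_3/q_3 = 51/7.
The closest fraction with denominator <= 20 is either p_3/q_3 or the intermediate fraction (k*p_3 + p_2)/(k*q_3 + q_2) with the largest k >= 1 whose denominator stays <= 20; these approach x as k grows, and every other convergent or intermediate fraction in range is farther away.
Largest k: floor((20 - q_2)/q_3) = floor((20 - 4)/7) = 2.
That gives (2*51 + 29)/(2*7 + 4) = 131/18.
Compare the errors: |x - 51/7| = |1231*7 - 51*169|/(169*7) = 2/1183, and |x - 131/18| = |1231*18 - 131*169|/(169*18) = 19/3042.
Cross-multiplying, 2*3042 = 6084 < 22477 = 19*1183, so 2/1183 is smaller: the convergent 51/7 is closer to x than 131/18.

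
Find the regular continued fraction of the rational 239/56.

Run the Euclidean algorithm on 239 and 56; the successive quotients are the partial quotients a_0, a_1, ... (each step inverts the fractional part left over by the previous one):
  239 = 4*56 + 15, so a_0 = 4.
  56 = 3*15 + 11, so a_1 = 3.
  15 = 1*11 + 4, so a_2 = 1.
  11 = 2*4 + 3, so a_3 = 2.
  4 = 1*3 + 1, so a_4 = 1.
  3 = 3*1 + 0, so a_5 = 3.
The remainder reaches 0 after 6 divisions, so the expansion has 6 partial quotients, read off in order.

[4; 3, 1, 2, 1, 3]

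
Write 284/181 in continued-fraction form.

Run the Euclidean algorithm on 284 and 181; the successive quotients are the partial quotients a_0, a_1, ... (each step inverts the fractional part left over by the previous one):
  284 = 1*181 + 103, so a_0 = 1.
  181 = 1*103 + 78, so a_1 = 1.
  103 = 1*78 + 25, so a_2 = 1.
  78 = 3*25 + 3, so a_3 = 3.
  25 = 8*3 + 1, so a_4 = 8.
  3 = 3*1 + 0, so a_5 = 3.
The remainder reaches 0 after 6 divisions, so the expansion has 6 partial quotients, read off in order.

[1; 1, 1, 3, 8, 3]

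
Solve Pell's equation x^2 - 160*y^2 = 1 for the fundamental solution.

(x, y) = (721, 57)

First expand sqrt(160) as a continued fraction. With x_i = (sqrt(160) + m_i)/d_i and (m_0, d_0) = (0, 1): a_0 = floor(sqrt(160)) = 12, since 12^2 = 144 <= 160 < 169 = 13^2.
Iterate m_{i+1} = d_i*a_i - m_i, d_{i+1} = (160 - m_{i+1}^2)/d_i, a_{i+1} = floor((a_0 + m_{i+1})/d_{i+1}):
  m_1 = 1*12 - 0 = 12, d_1 = (160 - 12^2)/1 = 16/1 = 16, a_1 = floor((12 + 12)/16) = 1.
  m_2 = 16*1 - 12 = 4, d_2 = (160 - 4^2)/16 = 144/16 = 9, a_2 = floor((12 + 4)/9) = 1.
  m_3 = 9*1 - 4 = 5, d_3 = (160 - 5^2)/9 = 135/9 = 15, a_3 = floor((12 + 5)/15) = 1.
  m_4 = 15*1 - 5 = 10, d_4 = (160 - 10^2)/15 = 60/15 = 4, a_4 = floor((12 + 10)/4) = 5.
  m_5 = 4*5 - 10 = 10, d_5 = (160 - 10^2)/4 = 60/4 = 15, a_5 = floor((12 + 10)/15) = 1.
  m_6 = 15*1 - 10 = 5, d_6 = (160 - 5^2)/15 = 135/15 = 9, a_6 = floor((12 + 5)/9) = 1.
  m_7 = 9*1 - 5 = 4, d_7 = (160 - 4^2)/9 = 144/9 = 16, a_7 = floor((12 + 4)/16) = 1.
  m_8 = 16*1 - 4 = 12, d_8 = (160 - 12^2)/16 = 16/16 = 1, a_8 = floor((12 + 12)/1) = 24.
  m_9 = 1*24 - 12 = 12, d_9 = (160 - 12^2)/1 = 16/1 = 16: (m_9, d_9) = (m_1, d_1) = (12, 16), so from here the quotients repeat a_1, ..., a_8; the period length is 8.
So sqrt(160) = [12; (1, 1, 1, 5, 1, 1, 1, 24)] with period length k = 8.
k is even, so the fundamental solution of x^2 - 160y^2 = 1 is (p_{k-1}, q_{k-1}) = (p_7, q_7); compute convergents through index 7.
Convergents (p_i = a_i*p_{i-1} + p_{i-2}, q_i = a_i*q_{i-1} + q_{i-2} with p_{-2}=0, p_{-1}=1, q_{-2}=1, q_{-1}=0):
  i=0: a_0=12, p_0 = 12*1 + 0 = 12, q_0 = 12*0 + 1 = 1.
  i=1: a_1=1, p_1 = 1*12 + 1 = 13, q_1 = 1*1 + 0 = 1.
  i=2: a_2=1, p_2 = 1*13 + 12 = 25, q_2 = 1*1 + 1 = 2.
  i=3: a_3=1, p_3 = 1*25 + 13 = 38, q_3 = 1*2 + 1 = 3.
  i=4: a_4=5, p_4 = 5*38 + 25 = 215, q_4 = 5*3 + 2 = 17.
  i=5: a_5=1, p_5 = 1*215 + 38 = 253, q_5 = 1*17 + 3 = 20.
  i=6: a_6=1, p_6 = 1*253 + 215 = 468, q_6 = 1*20 + 17 = 37.
  i=7: a_7=1, p_7 = 1*468 + 253 = 721, q_7 = 1*37 + 20 = 57.
Check: 721^2 - 160*57^2 = 519841 - 519840 = 1, so (x, y) = (721, 57) solves the equation, and by the theorem it is the least positive solution.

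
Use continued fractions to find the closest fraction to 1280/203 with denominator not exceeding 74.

Expand x = 1280/203 as a continued fraction with the Euclidean algorithm:
  1280 = 6*203 + 62, so a_0 = 6.
  203 = 3*62 + 17, so a_1 = 3.
  62 = 3*17 + 11, so a_2 = 3.
  17 = 1*11 + 6, so a_3 = 1.
  11 = 1*6 + 5, so a_4 = 1.
  6 = 1*5 + 1, so a_5 = 1.
  5 = 5*1 + 0, so a_6 = 5.
so x = [6; 3, 3, 1, 1, 1, 5].
Convergents (p_i = a_i*p_{i-1} + p_{i-2}, q_i = a_i*q_{i-1} + q_{i-2} with p_{-2}=0, p_{-1}=1, q_{-2}=1, q_{-1}=0), until the denominator exceeds 74:
  i=0: a_0=6, p_0 = 6*1 + 0 = 6, q_0 = 6*0 + 1 = 1.
  i=1: a_1=3, p_1 = 3*6 + 1 = 19, q_1 = 3*1 + 0 = 3.
  i=2: a_2=3, p_2 = 3*19 + 6 = 63, q_2 = 3*3 + 1 = 10.
  i=3: a_3=1, p_3 = 1*63 + 19 = 82, q_3 = 1*10 + 3 = 13.
  i=4: a_4=1, p_4 = 1*82 + 63 = 145, q_4 = 1*13 + 10 = 23.
  i=5: a_5=1, p_5 = 1*145 + 82 = 227, q_5 = 1*23 + 13 = 36.
  i=6: a_6=5, p_6 = 5*227 + 145 = 1280, q_6 = 5*36 + 23 = 203.
q_6 = 203 > 74, so the last convergent with denominator <= 74 is p_5/q_5 = 227/36.
The closest fraction with denominator <= 74 is either p_5/q_5 or the intermediate fraction (k*p_5 + p_4)/(k*q_5 + q_4) with the largest k >= 1 whose denominator stays <= 74; these approach x as k grows, and every other convergent or intermediate fraction in range is farther away.
Largest k: floor((74 - q_4)/q_5) = floor((74 - 23)/36) = 1.
That gives (1*227 + 145)/(1*36 + 23) = 372/59.
Compare the errors: |x - 227/36| = |1280*36 - 227*203|/(203*36) = 1/7308, and |x - 372/59| = |1280*59 - 372*203|/(203*59) = 4/11977.
Cross-multiplying, 1*11977 = 11977 < 29232 = 4*7308, so 1/7308 is smaller: the convergent 227/36 is closer to x than 372/59.

227/36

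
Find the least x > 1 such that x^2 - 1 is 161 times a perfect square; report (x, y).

(x, y) = (11775, 928)

First expand sqrt(161) as a continued fraction. With x_i = (sqrt(161) + m_i)/d_i and (m_0, d_0) = (0, 1): a_0 = floor(sqrt(161)) = 12, since 12^2 = 144 <= 161 < 169 = 13^2.
Iterate m_{i+1} = d_i*a_i - m_i, d_{i+1} = (161 - m_{i+1}^2)/d_i, a_{i+1} = floor((a_0 + m_{i+1})/d_{i+1}):
  m_1 = 1*12 - 0 = 12, d_1 = (161 - 12^2)/1 = 17/1 = 17, a_1 = floor((12 + 12)/17) = 1.
  m_2 = 17*1 - 12 = 5, d_2 = (161 - 5^2)/17 = 136/17 = 8, a_2 = floor((12 + 5)/8) = 2.
  m_3 = 8*2 - 5 = 11, d_3 = (161 - 11^2)/8 = 40/8 = 5, a_3 = floor((12 + 11)/5) = 4.
  m_4 = 5*4 - 11 = 9, d_4 = (161 - 9^2)/5 = 80/5 = 16, a_4 = floor((12 + 9)/16) = 1.
  m_5 = 16*1 - 9 = 7, d_5 = (161 - 7^2)/16 = 112/16 = 7, a_5 = floor((12 + 7)/7) = 2.
  m_6 = 7*2 - 7 = 7, d_6 = (161 - 7^2)/7 = 112/7 = 16, a_6 = floor((12 + 7)/16) = 1.
  m_7 = 16*1 - 7 = 9, d_7 = (161 - 9^2)/16 = 80/16 = 5, a_7 = floor((12 + 9)/5) = 4.
  m_8 = 5*4 - 9 = 11, d_8 = (161 - 11^2)/5 = 40/5 = 8, a_8 = floor((12 + 11)/8) = 2.
  m_9 = 8*2 - 11 = 5, d_9 = (161 - 5^2)/8 = 136/8 = 17, a_9 = floor((12 + 5)/17) = 1.
  m_10 = 17*1 - 5 = 12, d_10 = (161 - 12^2)/17 = 17/17 = 1, a_10 = floor((12 + 12)/1) = 24.
  m_11 = 1*24 - 12 = 12, d_11 = (161 - 12^2)/1 = 17/1 = 17: (m_11, d_11) = (m_1, d_1) = (12, 17), so from here the quotients repeat a_1, ..., a_10; the period length is 10.
So sqrt(161) = [12; (1, 2, 4, 1, 2, 1, 4, 2, 1, 24)] with period length k = 10.
k is even, so the fundamental solution of x^2 - 161y^2 = 1 is (p_{k-1}, q_{k-1}) = (p_9, q_9); compute convergents through index 9.
Convergents (p_i = a_i*p_{i-1} + p_{i-2}, q_i = a_i*q_{i-1} + q_{i-2} with p_{-2}=0, p_{-1}=1, q_{-2}=1, q_{-1}=0):
  i=0: a_0=12, p_0 = 12*1 + 0 = 12, q_0 = 12*0 + 1 = 1.
  i=1: a_1=1, p_1 = 1*12 + 1 = 13, q_1 = 1*1 + 0 = 1.
  i=2: a_2=2, p_2 = 2*13 + 12 = 38, q_2 = 2*1 + 1 = 3.
  i=3: a_3=4, p_3 = 4*38 + 13 = 165, q_3 = 4*3 + 1 = 13.
  i=4: a_4=1, p_4 = 1*165 + 38 = 203, q_4 = 1*13 + 3 = 16.
  i=5: a_5=2, p_5 = 2*203 + 165 = 571, q_5 = 2*16 + 13 = 45.
  i=6: a_6=1, p_6 = 1*571 + 203 = 774, q_6 = 1*45 + 16 = 61.
  i=7: a_7=4, p_7 = 4*774 + 571 = 3667, q_7 = 4*61 + 45 = 289.
  i=8: a_8=2, p_8 = 2*3667 + 774 = 8108, q_8 = 2*289 + 61 = 639.
  i=9: a_9=1, p_9 = 1*8108 + 3667 = 11775, q_9 = 1*639 + 289 = 928.
Check: 11775^2 - 161*928^2 = 138650625 - 138650624 = 1, so (x, y) = (11775, 928) solves the equation, and by the theorem it is the least positive solution.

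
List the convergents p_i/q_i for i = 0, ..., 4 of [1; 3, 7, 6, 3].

1/1, 4/3, 29/22, 178/135, 563/427

Using the convergent recurrence p_i = a_i*p_{i-1} + p_{i-2}, q_i = a_i*q_{i-1} + q_{i-2} with p_{-2}=0, p_{-1}=1, q_{-2}=1, q_{-1}=0:
  i=0: a_0=1, p_0 = 1*1 + 0 = 1, q_0 = 1*0 + 1 = 1.
  i=1: a_1=3, p_1 = 3*1 + 1 = 4, q_1 = 3*1 + 0 = 3.
  i=2: a_2=7, p_2 = 7*4 + 1 = 29, q_2 = 7*3 + 1 = 22.
  i=3: a_3=6, p_3 = 6*29 + 4 = 178, q_3 = 6*22 + 3 = 135.
  i=4: a_4=3, p_4 = 3*178 + 29 = 563, q_4 = 3*135 + 22 = 427.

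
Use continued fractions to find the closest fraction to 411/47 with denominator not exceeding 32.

Expand x = 411/47 as a continued fraction with the Euclidean algorithm:
  411 = 8*47 + 35, so a_0 = 8.
  47 = 1*35 + 12, so a_1 = 1.
  35 = 2*12 + 11, so a_2 = 2.
  12 = 1*11 + 1, so a_3 = 1.
  11 = 11*1 + 0, so a_4 = 11.
so x = [8; 1, 2, 1, 11].
Convergents (p_i = a_i*p_{i-1} + p_{i-2}, q_i = a_i*q_{i-1} + q_{i-2} with p_{-2}=0, p_{-1}=1, q_{-2}=1, q_{-1}=0), until the denominator exceeds 32:
  i=0: a_0=8, p_0 = 8*1 + 0 = 8, q_0 = 8*0 + 1 = 1.
  i=1: a_1=1, p_1 = 1*8 + 1 = 9, q_1 = 1*1 + 0 = 1.
  i=2: a_2=2, p_2 = 2*9 + 8 = 26, q_2 = 2*1 + 1 = 3.
  i=3: a_3=1, p_3 = 1*26 + 9 = 35, q_3 = 1*3 + 1 = 4.
  i=4: a_4=11, p_4 = 11*35 + 26 = 411, q_4 = 11*4 + 3 = 47.
q_4 = 47 > 32, so the last convergent with denominator <= 32 is p_3/q_3 = 35/4.
The closest fraction with denominator <= 32 is either p_3/q_3 or the intermediate fraction (k*p_3 + p_2)/(k*q_3 + q_2) with the largest k >= 1 whose denominator stays <= 32; these approach x as k grows, and every other convergent or intermediate fraction in range is farther away.
Largest k: floor((32 - q_2)/q_3) = floor((32 - 3)/4) = 7.
That gives (7*35 + 26)/(7*4 + 3) = 271/31.
Compare the errors: |x - 35/4| = |411*4 - 35*47|/(47*4) = 1/188, and |x - 271/31| = |411*31 - 271*47|/(47*31) = 4/1457.
Cross-multiplying, 4*188 = 752 < 1457 = 1*1457, so 4/1457 is smaller: the intermediate fraction 271/31 is closer to x than 35/4.

271/31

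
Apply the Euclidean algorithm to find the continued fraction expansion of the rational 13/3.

[4; 3]

Run the Euclidean algorithm on 13 and 3; the successive quotients are the partial quotients a_0, a_1, ... (each step inverts the fractional part left over by the previous one):
  13 = 4*3 + 1, so a_0 = 4.
  3 = 3*1 + 0, so a_1 = 3.
The remainder reaches 0 after 2 divisions, so the expansion has 2 partial quotients, read off in order.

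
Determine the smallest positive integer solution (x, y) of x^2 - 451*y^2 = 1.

First expand sqrt(451) as a continued fraction. With x_i = (sqrt(451) + m_i)/d_i and (m_0, d_0) = (0, 1): a_0 = floor(sqrt(451)) = 21, since 21^2 = 441 <= 451 < 484 = 22^2.
Iterate m_{i+1} = d_i*a_i - m_i, d_{i+1} = (451 - m_{i+1}^2)/d_i, a_{i+1} = floor((a_0 + m_{i+1})/d_{i+1}):
  m_1 = 1*21 - 0 = 21, d_1 = (451 - 21^2)/1 = 10/1 = 10, a_1 = floor((21 + 21)/10) = 4.
  m_2 = 10*4 - 21 = 19, d_2 = (451 - 19^2)/10 = 90/10 = 9, a_2 = floor((21 + 19)/9) = 4.
  m_3 = 9*4 - 19 = 17, d_3 = (451 - 17^2)/9 = 162/9 = 18, a_3 = floor((21 + 17)/18) = 2.
  m_4 = 18*2 - 17 = 19, d_4 = (451 - 19^2)/18 = 90/18 = 5, a_4 = floor((21 + 19)/5) = 8.
  m_5 = 5*8 - 19 = 21, d_5 = (451 - 21^2)/5 = 10/5 = 2, a_5 = floor((21 + 21)/2) = 21.
  m_6 = 2*21 - 21 = 21, d_6 = (451 - 21^2)/2 = 10/2 = 5, a_6 = floor((21 + 21)/5) = 8.
  m_7 = 5*8 - 21 = 19, d_7 = (451 - 19^2)/5 = 90/5 = 18, a_7 = floor((21 + 19)/18) = 2.
  m_8 = 18*2 - 19 = 17, d_8 = (451 - 17^2)/18 = 162/18 = 9, a_8 = floor((21 + 17)/9) = 4.
  m_9 = 9*4 - 17 = 19, d_9 = (451 - 19^2)/9 = 90/9 = 10, a_9 = floor((21 + 19)/10) = 4.
  m_10 = 10*4 - 19 = 21, d_10 = (451 - 21^2)/10 = 10/10 = 1, a_10 = floor((21 + 21)/1) = 42.
  m_11 = 1*42 - 21 = 21, d_11 = (451 - 21^2)/1 = 10/1 = 10: (m_11, d_11) = (m_1, d_1) = (21, 10), so from here the quotients repeat a_1, ..., a_10; the period length is 10.
So sqrt(451) = [21; (4, 4, 2, 8, 21, 8, 2, 4, 4, 42)] with period length k = 10.
k is even, so the fundamental solution of x^2 - 451y^2 = 1 is (p_{k-1}, q_{k-1}) = (p_9, q_9); compute convergents through index 9.
Convergents (p_i = a_i*p_{i-1} + p_{i-2}, q_i = a_i*q_{i-1} + q_{i-2} with p_{-2}=0, p_{-1}=1, q_{-2}=1, q_{-1}=0):
  i=0: a_0=21, p_0 = 21*1 + 0 = 21, q_0 = 21*0 + 1 = 1.
  i=1: a_1=4, p_1 = 4*21 + 1 = 85, q_1 = 4*1 + 0 = 4.
  i=2: a_2=4, p_2 = 4*85 + 21 = 361, q_2 = 4*4 + 1 = 17.
  i=3: a_3=2, p_3 = 2*361 + 85 = 807, q_3 = 2*17 + 4 = 38.
  i=4: a_4=8, p_4 = 8*807 + 361 = 6817, q_4 = 8*38 + 17 = 321.
  i=5: a_5=21, p_5 = 21*6817 + 807 = 143964, q_5 = 21*321 + 38 = 6779.
  i=6: a_6=8, p_6 = 8*143964 + 6817 = 1158529, q_6 = 8*6779 + 321 = 54553.
  i=7: a_7=2, p_7 = 2*1158529 + 143964 = 2461022, q_7 = 2*54553 + 6779 = 115885.
  i=8: a_8=4, p_8 = 4*2461022 + 1158529 = 11002617, q_8 = 4*115885 + 54553 = 518093.
  i=9: a_9=4, p_9 = 4*11002617 + 2461022 = 46471490, q_9 = 4*518093 + 115885 = 2188257.
Check: 46471490^2 - 451*2188257^2 = 2159599382820100 - 2159599382820099 = 1, so (x, y) = (46471490, 2188257) solves the equation, and by the theorem it is the least positive solution.

(x, y) = (46471490, 2188257)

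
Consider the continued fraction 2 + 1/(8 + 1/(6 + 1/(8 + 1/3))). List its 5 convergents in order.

2/1, 17/8, 104/49, 849/400, 2651/1249

Using the convergent recurrence p_i = a_i*p_{i-1} + p_{i-2}, q_i = a_i*q_{i-1} + q_{i-2} with p_{-2}=0, p_{-1}=1, q_{-2}=1, q_{-1}=0:
  i=0: a_0=2, p_0 = 2*1 + 0 = 2, q_0 = 2*0 + 1 = 1.
  i=1: a_1=8, p_1 = 8*2 + 1 = 17, q_1 = 8*1 + 0 = 8.
  i=2: a_2=6, p_2 = 6*17 + 2 = 104, q_2 = 6*8 + 1 = 49.
  i=3: a_3=8, p_3 = 8*104 + 17 = 849, q_3 = 8*49 + 8 = 400.
  i=4: a_4=3, p_4 = 3*849 + 104 = 2651, q_4 = 3*400 + 49 = 1249.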